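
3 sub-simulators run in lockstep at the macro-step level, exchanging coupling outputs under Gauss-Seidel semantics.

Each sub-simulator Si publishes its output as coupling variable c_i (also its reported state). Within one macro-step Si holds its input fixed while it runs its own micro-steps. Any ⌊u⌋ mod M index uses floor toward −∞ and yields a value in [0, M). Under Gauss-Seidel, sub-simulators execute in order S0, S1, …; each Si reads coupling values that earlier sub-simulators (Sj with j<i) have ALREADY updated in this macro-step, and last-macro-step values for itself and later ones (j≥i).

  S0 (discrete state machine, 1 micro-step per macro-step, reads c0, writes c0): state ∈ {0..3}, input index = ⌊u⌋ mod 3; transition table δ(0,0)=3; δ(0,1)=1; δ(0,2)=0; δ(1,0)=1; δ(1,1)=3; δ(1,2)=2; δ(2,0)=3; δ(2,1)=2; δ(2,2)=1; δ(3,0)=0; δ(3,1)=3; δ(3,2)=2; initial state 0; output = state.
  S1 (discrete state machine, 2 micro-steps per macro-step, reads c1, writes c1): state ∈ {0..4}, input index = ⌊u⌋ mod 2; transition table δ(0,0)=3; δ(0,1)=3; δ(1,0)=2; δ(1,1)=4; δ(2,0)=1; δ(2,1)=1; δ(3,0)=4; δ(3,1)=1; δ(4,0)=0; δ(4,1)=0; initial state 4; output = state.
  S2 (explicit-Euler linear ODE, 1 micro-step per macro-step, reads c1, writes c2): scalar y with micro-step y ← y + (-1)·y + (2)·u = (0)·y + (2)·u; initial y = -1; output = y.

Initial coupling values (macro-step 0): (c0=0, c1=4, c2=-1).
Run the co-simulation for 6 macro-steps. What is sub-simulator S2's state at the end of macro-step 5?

S2 state at macro-step 5 = 6

macro 1: S0 reads c0=0 → after 1×micro: 3; S1 reads c1=4 → after 2×micro: 3; S2 reads c1=3 → after 1×micro: 6 ⇒ (c0=3, c1=3, c2=6)
macro 2: S0 reads c0=3 → after 1×micro: 0; S1 reads c1=3 → after 2×micro: 4; S2 reads c1=4 → after 1×micro: 8 ⇒ (c0=0, c1=4, c2=8)
macro 3: S0 reads c0=0 → after 1×micro: 3; S1 reads c1=4 → after 2×micro: 3; S2 reads c1=3 → after 1×micro: 6 ⇒ (c0=3, c1=3, c2=6)
macro 4: S0 reads c0=3 → after 1×micro: 0; S1 reads c1=3 → after 2×micro: 4; S2 reads c1=4 → after 1×micro: 8 ⇒ (c0=0, c1=4, c2=8)
macro 5: S0 reads c0=0 → after 1×micro: 3; S1 reads c1=4 → after 2×micro: 3; S2 reads c1=3 → after 1×micro: 6 ⇒ (c0=3, c1=3, c2=6)
macro 6: S0 reads c0=3 → after 1×micro: 0; S1 reads c1=3 → after 2×micro: 4; S2 reads c1=4 → after 1×micro: 8 ⇒ (c0=0, c1=4, c2=8)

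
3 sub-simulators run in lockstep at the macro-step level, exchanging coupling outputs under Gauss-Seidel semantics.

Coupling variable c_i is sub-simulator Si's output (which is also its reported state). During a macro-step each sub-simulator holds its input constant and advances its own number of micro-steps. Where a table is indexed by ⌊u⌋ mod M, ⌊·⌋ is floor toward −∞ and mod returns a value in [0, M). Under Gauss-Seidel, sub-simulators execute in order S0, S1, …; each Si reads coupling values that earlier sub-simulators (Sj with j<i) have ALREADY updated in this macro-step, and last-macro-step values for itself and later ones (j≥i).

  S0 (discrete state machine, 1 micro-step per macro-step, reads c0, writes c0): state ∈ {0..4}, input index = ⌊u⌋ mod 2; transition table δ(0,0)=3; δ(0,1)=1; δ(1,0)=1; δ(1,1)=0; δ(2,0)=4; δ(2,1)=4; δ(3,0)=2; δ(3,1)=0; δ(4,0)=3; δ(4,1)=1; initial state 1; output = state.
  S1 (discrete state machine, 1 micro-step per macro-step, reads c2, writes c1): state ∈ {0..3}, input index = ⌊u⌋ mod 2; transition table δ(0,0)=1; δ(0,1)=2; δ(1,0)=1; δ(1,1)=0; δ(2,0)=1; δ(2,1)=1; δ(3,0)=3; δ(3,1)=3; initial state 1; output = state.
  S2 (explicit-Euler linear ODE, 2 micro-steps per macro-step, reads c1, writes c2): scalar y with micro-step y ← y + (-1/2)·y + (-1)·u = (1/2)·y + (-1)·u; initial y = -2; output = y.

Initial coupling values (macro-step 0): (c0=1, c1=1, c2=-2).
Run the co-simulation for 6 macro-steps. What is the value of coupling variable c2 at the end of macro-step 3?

macro 1: S0 reads c0=1 → after 1×micro: 0; S1 reads c2=-2 → after 1×micro: 1; S2 reads c1=1 → after 2×micro: -2 ⇒ (c0=0, c1=1, c2=-2)
macro 2: S0 reads c0=0 → after 1×micro: 3; S1 reads c2=-2 → after 1×micro: 1; S2 reads c1=1 → after 2×micro: -2 ⇒ (c0=3, c1=1, c2=-2)
macro 3: S0 reads c0=3 → after 1×micro: 0; S1 reads c2=-2 → after 1×micro: 1; S2 reads c1=1 → after 2×micro: -2 ⇒ (c0=0, c1=1, c2=-2)
macro 4: S0 reads c0=0 → after 1×micro: 3; S1 reads c2=-2 → after 1×micro: 1; S2 reads c1=1 → after 2×micro: -2 ⇒ (c0=3, c1=1, c2=-2)
macro 5: S0 reads c0=3 → after 1×micro: 0; S1 reads c2=-2 → after 1×micro: 1; S2 reads c1=1 → after 2×micro: -2 ⇒ (c0=0, c1=1, c2=-2)
macro 6: S0 reads c0=0 → after 1×micro: 3; S1 reads c2=-2 → after 1×micro: 1; S2 reads c1=1 → after 2×micro: -2 ⇒ (c0=3, c1=1, c2=-2)

c2 at macro-step 3 = -2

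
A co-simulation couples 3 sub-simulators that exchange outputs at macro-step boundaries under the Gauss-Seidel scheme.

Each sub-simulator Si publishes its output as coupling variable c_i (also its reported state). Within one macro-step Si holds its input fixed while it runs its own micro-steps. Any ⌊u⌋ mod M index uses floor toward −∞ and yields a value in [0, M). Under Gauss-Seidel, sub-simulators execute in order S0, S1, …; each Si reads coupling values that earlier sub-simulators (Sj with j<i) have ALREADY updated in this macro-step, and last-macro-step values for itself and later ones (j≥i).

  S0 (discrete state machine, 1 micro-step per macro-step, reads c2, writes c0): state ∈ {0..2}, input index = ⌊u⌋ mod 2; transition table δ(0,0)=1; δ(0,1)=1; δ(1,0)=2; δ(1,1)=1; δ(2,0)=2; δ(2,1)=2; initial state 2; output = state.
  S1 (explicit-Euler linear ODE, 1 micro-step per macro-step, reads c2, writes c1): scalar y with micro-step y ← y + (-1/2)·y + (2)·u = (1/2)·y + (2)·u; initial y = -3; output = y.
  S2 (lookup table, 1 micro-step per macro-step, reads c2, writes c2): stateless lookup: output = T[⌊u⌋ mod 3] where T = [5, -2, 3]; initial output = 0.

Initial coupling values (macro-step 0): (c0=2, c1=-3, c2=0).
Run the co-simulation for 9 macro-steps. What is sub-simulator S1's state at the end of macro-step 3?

S1 state at macro-step 3 = 85/8

macro 1: S0 reads c2=0 → after 1×micro: 2; S1 reads c2=0 → after 1×micro: -3/2; S2 reads c2=0 → after 1×micro: 5 ⇒ (c0=2, c1=-3/2, c2=5)
macro 2: S0 reads c2=5 → after 1×micro: 2; S1 reads c2=5 → after 1×micro: 37/4; S2 reads c2=5 → after 1×micro: 3 ⇒ (c0=2, c1=37/4, c2=3)
macro 3: S0 reads c2=3 → after 1×micro: 2; S1 reads c2=3 → after 1×micro: 85/8; S2 reads c2=3 → after 1×micro: 5 ⇒ (c0=2, c1=85/8, c2=5)
macro 4: S0 reads c2=5 → after 1×micro: 2; S1 reads c2=5 → after 1×micro: 245/16; S2 reads c2=5 → after 1×micro: 3 ⇒ (c0=2, c1=245/16, c2=3)
macro 5: S0 reads c2=3 → after 1×micro: 2; S1 reads c2=3 → after 1×micro: 437/32; S2 reads c2=3 → after 1×micro: 5 ⇒ (c0=2, c1=437/32, c2=5)
macro 6: S0 reads c2=5 → after 1×micro: 2; S1 reads c2=5 → after 1×micro: 1077/64; S2 reads c2=5 → after 1×micro: 3 ⇒ (c0=2, c1=1077/64, c2=3)
macro 7: S0 reads c2=3 → after 1×micro: 2; S1 reads c2=3 → after 1×micro: 1845/128; S2 reads c2=3 → after 1×micro: 5 ⇒ (c0=2, c1=1845/128, c2=5)
macro 8: S0 reads c2=5 → after 1×micro: 2; S1 reads c2=5 → after 1×micro: 4405/256; S2 reads c2=5 → after 1×micro: 3 ⇒ (c0=2, c1=4405/256, c2=3)
macro 9: S0 reads c2=3 → after 1×micro: 2; S1 reads c2=3 → after 1×micro: 7477/512; S2 reads c2=3 → after 1×micro: 5 ⇒ (c0=2, c1=7477/512, c2=5)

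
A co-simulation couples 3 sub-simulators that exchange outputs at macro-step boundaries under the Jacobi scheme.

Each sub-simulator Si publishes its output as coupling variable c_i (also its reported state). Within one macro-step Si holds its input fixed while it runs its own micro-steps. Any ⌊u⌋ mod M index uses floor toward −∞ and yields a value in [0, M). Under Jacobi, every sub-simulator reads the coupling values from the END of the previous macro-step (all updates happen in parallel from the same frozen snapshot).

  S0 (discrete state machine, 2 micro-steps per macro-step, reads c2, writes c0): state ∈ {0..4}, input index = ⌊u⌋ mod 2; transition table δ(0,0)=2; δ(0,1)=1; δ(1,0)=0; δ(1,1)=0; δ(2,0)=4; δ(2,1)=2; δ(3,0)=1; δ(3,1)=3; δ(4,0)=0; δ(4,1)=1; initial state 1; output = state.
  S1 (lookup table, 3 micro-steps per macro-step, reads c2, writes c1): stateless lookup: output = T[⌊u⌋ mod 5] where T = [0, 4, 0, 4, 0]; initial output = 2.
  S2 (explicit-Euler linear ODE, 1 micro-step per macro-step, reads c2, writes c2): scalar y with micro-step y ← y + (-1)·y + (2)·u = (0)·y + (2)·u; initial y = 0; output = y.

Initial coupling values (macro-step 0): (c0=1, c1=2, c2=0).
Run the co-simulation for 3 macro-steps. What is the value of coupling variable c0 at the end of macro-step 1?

macro 1: S0 reads c2=0 → after 2×micro: 2; S1 reads c2=0 → after 3×micro: 0; S2 reads c2=0 → after 1×micro: 0 ⇒ (c0=2, c1=0, c2=0)
macro 2: S0 reads c2=0 → after 2×micro: 0; S1 reads c2=0 → after 3×micro: 0; S2 reads c2=0 → after 1×micro: 0 ⇒ (c0=0, c1=0, c2=0)
macro 3: S0 reads c2=0 → after 2×micro: 4; S1 reads c2=0 → after 3×micro: 0; S2 reads c2=0 → after 1×micro: 0 ⇒ (c0=4, c1=0, c2=0)

c0 at macro-step 1 = 2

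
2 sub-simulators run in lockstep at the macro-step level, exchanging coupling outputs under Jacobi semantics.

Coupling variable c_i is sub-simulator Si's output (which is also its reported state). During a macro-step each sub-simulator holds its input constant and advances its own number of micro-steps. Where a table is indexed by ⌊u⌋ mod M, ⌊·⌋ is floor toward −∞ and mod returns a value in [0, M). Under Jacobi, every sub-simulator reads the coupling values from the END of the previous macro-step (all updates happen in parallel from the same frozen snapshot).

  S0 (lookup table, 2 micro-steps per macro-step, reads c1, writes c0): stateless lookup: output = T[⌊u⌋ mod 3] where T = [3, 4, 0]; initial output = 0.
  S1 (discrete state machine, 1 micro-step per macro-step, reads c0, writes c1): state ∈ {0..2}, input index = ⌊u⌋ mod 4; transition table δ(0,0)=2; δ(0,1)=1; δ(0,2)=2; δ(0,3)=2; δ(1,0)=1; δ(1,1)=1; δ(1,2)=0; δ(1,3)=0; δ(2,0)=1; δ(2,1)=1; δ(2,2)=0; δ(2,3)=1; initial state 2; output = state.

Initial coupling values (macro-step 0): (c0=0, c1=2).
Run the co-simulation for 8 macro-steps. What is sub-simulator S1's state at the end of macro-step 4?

macro 1: S0 reads c1=2 → after 2×micro: 0; S1 reads c0=0 → after 1×micro: 1 ⇒ (c0=0, c1=1)
macro 2: S0 reads c1=1 → after 2×micro: 4; S1 reads c0=0 → after 1×micro: 1 ⇒ (c0=4, c1=1)
macro 3: S0 reads c1=1 → after 2×micro: 4; S1 reads c0=4 → after 1×micro: 1 ⇒ (c0=4, c1=1)
macro 4: S0 reads c1=1 → after 2×micro: 4; S1 reads c0=4 → after 1×micro: 1 ⇒ (c0=4, c1=1)
macro 5: S0 reads c1=1 → after 2×micro: 4; S1 reads c0=4 → after 1×micro: 1 ⇒ (c0=4, c1=1)
macro 6: S0 reads c1=1 → after 2×micro: 4; S1 reads c0=4 → after 1×micro: 1 ⇒ (c0=4, c1=1)
macro 7: S0 reads c1=1 → after 2×micro: 4; S1 reads c0=4 → after 1×micro: 1 ⇒ (c0=4, c1=1)
macro 8: S0 reads c1=1 → after 2×micro: 4; S1 reads c0=4 → after 1×micro: 1 ⇒ (c0=4, c1=1)

S1 state at macro-step 4 = 1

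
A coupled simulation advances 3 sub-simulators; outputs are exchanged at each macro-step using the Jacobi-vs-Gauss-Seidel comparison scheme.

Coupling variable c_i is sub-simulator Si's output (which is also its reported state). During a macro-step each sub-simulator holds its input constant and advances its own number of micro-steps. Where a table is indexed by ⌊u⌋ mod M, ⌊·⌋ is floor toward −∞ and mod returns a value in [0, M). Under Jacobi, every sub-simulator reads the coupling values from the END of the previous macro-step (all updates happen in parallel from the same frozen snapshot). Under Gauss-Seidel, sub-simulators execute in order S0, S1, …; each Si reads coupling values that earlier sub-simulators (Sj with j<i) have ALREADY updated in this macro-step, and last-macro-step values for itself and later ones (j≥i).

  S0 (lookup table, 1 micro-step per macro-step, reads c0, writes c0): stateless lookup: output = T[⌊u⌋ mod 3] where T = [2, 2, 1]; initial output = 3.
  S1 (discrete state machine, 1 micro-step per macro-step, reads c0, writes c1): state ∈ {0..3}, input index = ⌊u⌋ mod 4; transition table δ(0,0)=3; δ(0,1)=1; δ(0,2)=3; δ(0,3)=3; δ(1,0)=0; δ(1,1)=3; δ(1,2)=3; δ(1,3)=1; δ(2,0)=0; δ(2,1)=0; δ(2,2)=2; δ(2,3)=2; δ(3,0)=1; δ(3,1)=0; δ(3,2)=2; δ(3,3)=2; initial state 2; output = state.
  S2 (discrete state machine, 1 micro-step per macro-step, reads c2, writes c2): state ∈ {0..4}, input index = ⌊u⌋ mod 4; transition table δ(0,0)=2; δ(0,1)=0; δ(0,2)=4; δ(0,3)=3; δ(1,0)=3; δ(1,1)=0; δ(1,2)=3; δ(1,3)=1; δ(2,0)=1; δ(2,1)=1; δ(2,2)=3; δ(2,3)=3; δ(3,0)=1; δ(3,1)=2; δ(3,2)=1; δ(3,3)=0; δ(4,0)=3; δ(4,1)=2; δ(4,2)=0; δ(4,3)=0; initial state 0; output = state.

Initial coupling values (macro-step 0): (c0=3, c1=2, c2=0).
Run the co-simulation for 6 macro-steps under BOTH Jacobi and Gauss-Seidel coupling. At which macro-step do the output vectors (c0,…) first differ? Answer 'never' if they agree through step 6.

first divergence at macro-step: 2

[Jacobi] macro 1: S0 reads c0=3 → after 1×micro: 2; S1 reads c0=3 → after 1×micro: 2; S2 reads c2=0 → after 1×micro: 2 ⇒ (c0=2, c1=2, c2=2)
[Jacobi] macro 2: S0 reads c0=2 → after 1×micro: 1; S1 reads c0=2 → after 1×micro: 2; S2 reads c2=2 → after 1×micro: 3 ⇒ (c0=1, c1=2, c2=3)
[Jacobi] macro 3: S0 reads c0=1 → after 1×micro: 2; S1 reads c0=1 → after 1×micro: 0; S2 reads c2=3 → after 1×micro: 0 ⇒ (c0=2, c1=0, c2=0)
[Jacobi] macro 4: S0 reads c0=2 → after 1×micro: 1; S1 reads c0=2 → after 1×micro: 3; S2 reads c2=0 → after 1×micro: 2 ⇒ (c0=1, c1=3, c2=2)
[Jacobi] macro 5: S0 reads c0=1 → after 1×micro: 2; S1 reads c0=1 → after 1×micro: 0; S2 reads c2=2 → after 1×micro: 3 ⇒ (c0=2, c1=0, c2=3)
[Jacobi] macro 6: S0 reads c0=2 → after 1×micro: 1; S1 reads c0=2 → after 1×micro: 3; S2 reads c2=3 → after 1×micro: 0 ⇒ (c0=1, c1=3, c2=0)
[Gauss-Seidel] macro 1: S0 reads c0=3 → after 1×micro: 2; S1 reads c0=2 → after 1×micro: 2; S2 reads c2=0 → after 1×micro: 2 ⇒ (c0=2, c1=2, c2=2)
[Gauss-Seidel] macro 2: S0 reads c0=2 → after 1×micro: 1; S1 reads c0=1 → after 1×micro: 0; S2 reads c2=2 → after 1×micro: 3 ⇒ (c0=1, c1=0, c2=3)
[Gauss-Seidel] macro 3: S0 reads c0=1 → after 1×micro: 2; S1 reads c0=2 → after 1×micro: 3; S2 reads c2=3 → after 1×micro: 0 ⇒ (c0=2, c1=3, c2=0)
[Gauss-Seidel] macro 4: S0 reads c0=2 → after 1×micro: 1; S1 reads c0=1 → after 1×micro: 0; S2 reads c2=0 → after 1×micro: 2 ⇒ (c0=1, c1=0, c2=2)
[Gauss-Seidel] macro 5: S0 reads c0=1 → after 1×micro: 2; S1 reads c0=2 → after 1×micro: 3; S2 reads c2=2 → after 1×micro: 3 ⇒ (c0=2, c1=3, c2=3)
[Gauss-Seidel] macro 6: S0 reads c0=2 → after 1×micro: 1; S1 reads c0=1 → after 1×micro: 0; S2 reads c2=3 → after 1×micro: 0 ⇒ (c0=1, c1=0, c2=0)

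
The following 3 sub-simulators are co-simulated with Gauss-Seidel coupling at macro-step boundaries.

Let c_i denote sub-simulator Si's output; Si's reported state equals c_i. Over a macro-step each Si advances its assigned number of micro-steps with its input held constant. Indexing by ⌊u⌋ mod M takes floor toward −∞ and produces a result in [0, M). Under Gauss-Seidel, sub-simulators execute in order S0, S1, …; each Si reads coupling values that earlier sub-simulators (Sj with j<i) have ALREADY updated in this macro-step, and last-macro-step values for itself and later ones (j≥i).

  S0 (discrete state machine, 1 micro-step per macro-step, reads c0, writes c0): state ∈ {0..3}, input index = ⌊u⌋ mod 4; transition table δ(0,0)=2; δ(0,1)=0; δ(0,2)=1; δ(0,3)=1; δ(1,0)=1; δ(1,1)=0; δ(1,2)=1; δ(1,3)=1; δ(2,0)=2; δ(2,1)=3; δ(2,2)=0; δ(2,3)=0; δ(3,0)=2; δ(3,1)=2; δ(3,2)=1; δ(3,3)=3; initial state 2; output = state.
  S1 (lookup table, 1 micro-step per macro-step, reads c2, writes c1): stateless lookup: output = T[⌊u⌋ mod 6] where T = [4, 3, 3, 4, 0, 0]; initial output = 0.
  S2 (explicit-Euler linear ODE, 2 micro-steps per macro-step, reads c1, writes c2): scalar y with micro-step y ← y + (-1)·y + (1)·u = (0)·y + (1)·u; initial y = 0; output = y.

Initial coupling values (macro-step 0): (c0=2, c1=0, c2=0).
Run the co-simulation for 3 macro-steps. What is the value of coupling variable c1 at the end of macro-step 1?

macro 1: S0 reads c0=2 → after 1×micro: 0; S1 reads c2=0 → after 1×micro: 4; S2 reads c1=4 → after 2×micro: 4 ⇒ (c0=0, c1=4, c2=4)
macro 2: S0 reads c0=0 → after 1×micro: 2; S1 reads c2=4 → after 1×micro: 0; S2 reads c1=0 → after 2×micro: 0 ⇒ (c0=2, c1=0, c2=0)
macro 3: S0 reads c0=2 → after 1×micro: 0; S1 reads c2=0 → after 1×micro: 4; S2 reads c1=4 → after 2×micro: 4 ⇒ (c0=0, c1=4, c2=4)

c1 at macro-step 1 = 4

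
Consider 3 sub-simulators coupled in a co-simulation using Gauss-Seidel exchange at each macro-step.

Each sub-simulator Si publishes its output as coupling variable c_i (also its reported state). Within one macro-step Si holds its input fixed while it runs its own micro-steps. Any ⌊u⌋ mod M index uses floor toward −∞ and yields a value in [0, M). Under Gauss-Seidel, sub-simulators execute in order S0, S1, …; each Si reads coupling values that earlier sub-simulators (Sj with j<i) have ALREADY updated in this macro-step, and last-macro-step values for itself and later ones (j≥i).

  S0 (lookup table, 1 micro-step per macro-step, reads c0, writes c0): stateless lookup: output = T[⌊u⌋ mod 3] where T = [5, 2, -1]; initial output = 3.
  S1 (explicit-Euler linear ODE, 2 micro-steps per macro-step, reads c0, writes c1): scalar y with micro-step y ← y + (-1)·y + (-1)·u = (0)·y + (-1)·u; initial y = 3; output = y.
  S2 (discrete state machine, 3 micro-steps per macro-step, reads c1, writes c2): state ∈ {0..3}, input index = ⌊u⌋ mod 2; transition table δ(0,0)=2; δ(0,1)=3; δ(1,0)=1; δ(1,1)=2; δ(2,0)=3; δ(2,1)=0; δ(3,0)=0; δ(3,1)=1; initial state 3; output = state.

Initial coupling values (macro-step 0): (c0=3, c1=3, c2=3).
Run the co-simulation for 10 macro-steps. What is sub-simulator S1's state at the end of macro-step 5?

macro 1: S0 reads c0=3 → after 1×micro: 5; S1 reads c0=5 → after 2×micro: -5; S2 reads c1=-5 → after 3×micro: 0 ⇒ (c0=5, c1=-5, c2=0)
macro 2: S0 reads c0=5 → after 1×micro: -1; S1 reads c0=-1 → after 2×micro: 1; S2 reads c1=1 → after 3×micro: 2 ⇒ (c0=-1, c1=1, c2=2)
macro 3: S0 reads c0=-1 → after 1×micro: -1; S1 reads c0=-1 → after 2×micro: 1; S2 reads c1=1 → after 3×micro: 1 ⇒ (c0=-1, c1=1, c2=1)
macro 4: S0 reads c0=-1 → after 1×micro: -1; S1 reads c0=-1 → after 2×micro: 1; S2 reads c1=1 → after 3×micro: 3 ⇒ (c0=-1, c1=1, c2=3)
macro 5: S0 reads c0=-1 → after 1×micro: -1; S1 reads c0=-1 → after 2×micro: 1; S2 reads c1=1 → after 3×micro: 0 ⇒ (c0=-1, c1=1, c2=0)
macro 6: S0 reads c0=-1 → after 1×micro: -1; S1 reads c0=-1 → after 2×micro: 1; S2 reads c1=1 → after 3×micro: 2 ⇒ (c0=-1, c1=1, c2=2)
macro 7: S0 reads c0=-1 → after 1×micro: -1; S1 reads c0=-1 → after 2×micro: 1; S2 reads c1=1 → after 3×micro: 1 ⇒ (c0=-1, c1=1, c2=1)
macro 8: S0 reads c0=-1 → after 1×micro: -1; S1 reads c0=-1 → after 2×micro: 1; S2 reads c1=1 → after 3×micro: 3 ⇒ (c0=-1, c1=1, c2=3)
macro 9: S0 reads c0=-1 → after 1×micro: -1; S1 reads c0=-1 → after 2×micro: 1; S2 reads c1=1 → after 3×micro: 0 ⇒ (c0=-1, c1=1, c2=0)
macro 10: S0 reads c0=-1 → after 1×micro: -1; S1 reads c0=-1 → after 2×micro: 1; S2 reads c1=1 → after 3×micro: 2 ⇒ (c0=-1, c1=1, c2=2)

S1 state at macro-step 5 = 1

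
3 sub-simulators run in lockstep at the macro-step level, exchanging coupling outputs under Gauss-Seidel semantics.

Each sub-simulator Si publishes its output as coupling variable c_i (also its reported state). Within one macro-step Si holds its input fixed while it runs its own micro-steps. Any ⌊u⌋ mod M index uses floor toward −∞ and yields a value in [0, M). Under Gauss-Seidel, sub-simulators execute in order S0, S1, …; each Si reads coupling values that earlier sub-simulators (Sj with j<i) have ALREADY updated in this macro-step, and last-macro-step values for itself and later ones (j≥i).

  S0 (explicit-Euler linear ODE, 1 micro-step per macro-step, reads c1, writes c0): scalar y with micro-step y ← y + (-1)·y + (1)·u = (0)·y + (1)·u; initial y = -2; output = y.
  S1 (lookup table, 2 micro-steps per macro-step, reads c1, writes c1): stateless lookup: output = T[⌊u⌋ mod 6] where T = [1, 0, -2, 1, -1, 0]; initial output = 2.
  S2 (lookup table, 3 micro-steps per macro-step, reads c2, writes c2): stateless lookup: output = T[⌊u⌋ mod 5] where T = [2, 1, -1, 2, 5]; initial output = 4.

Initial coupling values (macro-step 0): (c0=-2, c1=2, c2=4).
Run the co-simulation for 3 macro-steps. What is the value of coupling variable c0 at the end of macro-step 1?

macro 1: S0 reads c1=2 → after 1×micro: 2; S1 reads c1=2 → after 2×micro: -2; S2 reads c2=4 → after 3×micro: 5 ⇒ (c0=2, c1=-2, c2=5)
macro 2: S0 reads c1=-2 → after 1×micro: -2; S1 reads c1=-2 → after 2×micro: -1; S2 reads c2=5 → after 3×micro: 2 ⇒ (c0=-2, c1=-1, c2=2)
macro 3: S0 reads c1=-1 → after 1×micro: -1; S1 reads c1=-1 → after 2×micro: 0; S2 reads c2=2 → after 3×micro: -1 ⇒ (c0=-1, c1=0, c2=-1)

c0 at macro-step 1 = 2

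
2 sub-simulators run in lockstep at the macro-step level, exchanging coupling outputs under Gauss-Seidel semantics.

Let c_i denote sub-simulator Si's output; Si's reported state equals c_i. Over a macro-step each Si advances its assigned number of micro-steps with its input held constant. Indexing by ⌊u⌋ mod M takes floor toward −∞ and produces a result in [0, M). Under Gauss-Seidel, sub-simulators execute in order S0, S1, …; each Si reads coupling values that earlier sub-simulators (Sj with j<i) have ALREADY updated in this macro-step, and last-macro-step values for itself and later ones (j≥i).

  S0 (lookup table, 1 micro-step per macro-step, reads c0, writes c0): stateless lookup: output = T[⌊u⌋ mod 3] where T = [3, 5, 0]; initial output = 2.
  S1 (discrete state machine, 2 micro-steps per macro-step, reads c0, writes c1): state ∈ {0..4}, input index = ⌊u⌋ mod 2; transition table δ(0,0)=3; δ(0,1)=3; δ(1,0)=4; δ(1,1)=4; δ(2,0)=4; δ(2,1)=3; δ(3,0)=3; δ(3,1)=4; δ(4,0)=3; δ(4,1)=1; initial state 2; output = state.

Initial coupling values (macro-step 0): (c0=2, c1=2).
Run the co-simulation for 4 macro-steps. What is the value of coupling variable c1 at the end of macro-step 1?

c1 at macro-step 1 = 3

macro 1: S0 reads c0=2 → after 1×micro: 0; S1 reads c0=0 → after 2×micro: 3 ⇒ (c0=0, c1=3)
macro 2: S0 reads c0=0 → after 1×micro: 3; S1 reads c0=3 → after 2×micro: 1 ⇒ (c0=3, c1=1)
macro 3: S0 reads c0=3 → after 1×micro: 3; S1 reads c0=3 → after 2×micro: 1 ⇒ (c0=3, c1=1)
macro 4: S0 reads c0=3 → after 1×micro: 3; S1 reads c0=3 → after 2×micro: 1 ⇒ (c0=3, c1=1)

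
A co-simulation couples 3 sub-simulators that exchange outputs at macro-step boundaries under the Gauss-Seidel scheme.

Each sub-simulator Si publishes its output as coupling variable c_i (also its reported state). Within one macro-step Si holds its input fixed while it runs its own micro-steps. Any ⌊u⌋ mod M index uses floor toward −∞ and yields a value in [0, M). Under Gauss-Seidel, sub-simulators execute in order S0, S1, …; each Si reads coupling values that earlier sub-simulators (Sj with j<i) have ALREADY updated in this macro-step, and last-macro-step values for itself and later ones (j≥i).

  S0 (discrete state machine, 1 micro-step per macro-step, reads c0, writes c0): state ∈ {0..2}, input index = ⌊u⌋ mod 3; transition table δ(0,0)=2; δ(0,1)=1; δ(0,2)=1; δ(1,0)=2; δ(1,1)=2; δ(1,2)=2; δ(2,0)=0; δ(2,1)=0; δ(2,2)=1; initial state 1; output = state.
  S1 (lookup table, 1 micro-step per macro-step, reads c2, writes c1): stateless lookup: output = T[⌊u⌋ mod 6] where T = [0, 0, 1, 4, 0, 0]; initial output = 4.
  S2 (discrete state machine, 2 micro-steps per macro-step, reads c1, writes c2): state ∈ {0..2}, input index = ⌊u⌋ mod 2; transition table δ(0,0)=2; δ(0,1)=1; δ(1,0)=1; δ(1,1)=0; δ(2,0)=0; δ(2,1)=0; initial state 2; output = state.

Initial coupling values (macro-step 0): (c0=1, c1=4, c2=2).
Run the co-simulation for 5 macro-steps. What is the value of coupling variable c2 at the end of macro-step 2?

macro 1: S0 reads c0=1 → after 1×micro: 2; S1 reads c2=2 → after 1×micro: 1; S2 reads c1=1 → after 2×micro: 1 ⇒ (c0=2, c1=1, c2=1)
macro 2: S0 reads c0=2 → after 1×micro: 1; S1 reads c2=1 → after 1×micro: 0; S2 reads c1=0 → after 2×micro: 1 ⇒ (c0=1, c1=0, c2=1)
macro 3: S0 reads c0=1 → after 1×micro: 2; S1 reads c2=1 → after 1×micro: 0; S2 reads c1=0 → after 2×micro: 1 ⇒ (c0=2, c1=0, c2=1)
macro 4: S0 reads c0=2 → after 1×micro: 1; S1 reads c2=1 → after 1×micro: 0; S2 reads c1=0 → after 2×micro: 1 ⇒ (c0=1, c1=0, c2=1)
macro 5: S0 reads c0=1 → after 1×micro: 2; S1 reads c2=1 → after 1×micro: 0; S2 reads c1=0 → after 2×micro: 1 ⇒ (c0=2, c1=0, c2=1)

c2 at macro-step 2 = 1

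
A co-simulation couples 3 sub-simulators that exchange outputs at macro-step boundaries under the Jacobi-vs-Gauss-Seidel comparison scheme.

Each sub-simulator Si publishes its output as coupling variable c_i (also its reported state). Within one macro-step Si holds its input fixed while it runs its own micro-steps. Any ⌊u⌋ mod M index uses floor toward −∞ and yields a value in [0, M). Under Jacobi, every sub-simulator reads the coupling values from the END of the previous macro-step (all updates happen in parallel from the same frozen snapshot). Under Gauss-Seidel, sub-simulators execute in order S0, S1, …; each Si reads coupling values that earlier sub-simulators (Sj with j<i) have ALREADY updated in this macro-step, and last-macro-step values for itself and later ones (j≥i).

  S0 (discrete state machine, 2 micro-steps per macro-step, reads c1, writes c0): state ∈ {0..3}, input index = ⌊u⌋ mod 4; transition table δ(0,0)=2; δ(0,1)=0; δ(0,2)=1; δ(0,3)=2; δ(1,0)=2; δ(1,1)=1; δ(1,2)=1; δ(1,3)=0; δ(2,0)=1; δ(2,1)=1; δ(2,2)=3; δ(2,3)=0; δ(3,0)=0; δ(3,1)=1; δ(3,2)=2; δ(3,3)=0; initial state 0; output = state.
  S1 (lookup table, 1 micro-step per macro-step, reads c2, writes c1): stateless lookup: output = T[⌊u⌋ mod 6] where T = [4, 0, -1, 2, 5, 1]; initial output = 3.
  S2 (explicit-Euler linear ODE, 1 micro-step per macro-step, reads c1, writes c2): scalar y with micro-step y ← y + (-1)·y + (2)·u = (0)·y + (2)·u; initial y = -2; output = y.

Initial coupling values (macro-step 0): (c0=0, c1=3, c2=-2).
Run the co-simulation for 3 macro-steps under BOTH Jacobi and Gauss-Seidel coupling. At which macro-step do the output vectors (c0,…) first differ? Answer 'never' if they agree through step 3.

first divergence at macro-step: 1

[Jacobi] macro 1: S0 reads c1=3 → after 2×micro: 0; S1 reads c2=-2 → after 1×micro: 5; S2 reads c1=3 → after 1×micro: 6 ⇒ (c0=0, c1=5, c2=6)
[Jacobi] macro 2: S0 reads c1=5 → after 2×micro: 0; S1 reads c2=6 → after 1×micro: 4; S2 reads c1=5 → after 1×micro: 10 ⇒ (c0=0, c1=4, c2=10)
[Jacobi] macro 3: S0 reads c1=4 → after 2×micro: 1; S1 reads c2=10 → after 1×micro: 5; S2 reads c1=4 → after 1×micro: 8 ⇒ (c0=1, c1=5, c2=8)
[Gauss-Seidel] macro 1: S0 reads c1=3 → after 2×micro: 0; S1 reads c2=-2 → after 1×micro: 5; S2 reads c1=5 → after 1×micro: 10 ⇒ (c0=0, c1=5, c2=10)
[Gauss-Seidel] macro 2: S0 reads c1=5 → after 2×micro: 0; S1 reads c2=10 → after 1×micro: 5; S2 reads c1=5 → after 1×micro: 10 ⇒ (c0=0, c1=5, c2=10)
[Gauss-Seidel] macro 3: S0 reads c1=5 → after 2×micro: 0; S1 reads c2=10 → after 1×micro: 5; S2 reads c1=5 → after 1×micro: 10 ⇒ (c0=0, c1=5, c2=10)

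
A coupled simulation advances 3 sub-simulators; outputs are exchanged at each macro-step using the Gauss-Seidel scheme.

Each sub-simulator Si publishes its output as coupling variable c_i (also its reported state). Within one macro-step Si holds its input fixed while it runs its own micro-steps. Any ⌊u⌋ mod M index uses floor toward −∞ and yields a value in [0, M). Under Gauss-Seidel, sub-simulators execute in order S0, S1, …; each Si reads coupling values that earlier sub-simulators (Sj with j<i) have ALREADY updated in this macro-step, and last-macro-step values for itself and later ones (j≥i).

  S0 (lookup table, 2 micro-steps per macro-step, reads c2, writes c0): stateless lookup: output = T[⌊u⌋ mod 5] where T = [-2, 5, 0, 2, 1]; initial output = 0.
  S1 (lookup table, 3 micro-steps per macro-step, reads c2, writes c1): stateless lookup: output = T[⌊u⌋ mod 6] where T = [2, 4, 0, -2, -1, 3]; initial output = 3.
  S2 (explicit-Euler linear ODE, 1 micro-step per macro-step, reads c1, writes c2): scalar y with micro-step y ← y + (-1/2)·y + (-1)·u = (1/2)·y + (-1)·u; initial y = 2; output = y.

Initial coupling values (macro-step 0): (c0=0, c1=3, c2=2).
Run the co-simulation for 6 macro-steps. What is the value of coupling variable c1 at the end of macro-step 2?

c1 at macro-step 2 = 4

macro 1: S0 reads c2=2 → after 2×micro: 0; S1 reads c2=2 → after 3×micro: 0; S2 reads c1=0 → after 1×micro: 1 ⇒ (c0=0, c1=0, c2=1)
macro 2: S0 reads c2=1 → after 2×micro: 5; S1 reads c2=1 → after 3×micro: 4; S2 reads c1=4 → after 1×micro: -7/2 ⇒ (c0=5, c1=4, c2=-7/2)
macro 3: S0 reads c2=-7/2 → after 2×micro: 5; S1 reads c2=-7/2 → after 3×micro: 0; S2 reads c1=0 → after 1×micro: -7/4 ⇒ (c0=5, c1=0, c2=-7/4)
macro 4: S0 reads c2=-7/4 → after 2×micro: 2; S1 reads c2=-7/4 → after 3×micro: -1; S2 reads c1=-1 → after 1×micro: 1/8 ⇒ (c0=2, c1=-1, c2=1/8)
macro 5: S0 reads c2=1/8 → after 2×micro: -2; S1 reads c2=1/8 → after 3×micro: 2; S2 reads c1=2 → after 1×micro: -31/16 ⇒ (c0=-2, c1=2, c2=-31/16)
macro 6: S0 reads c2=-31/16 → after 2×micro: 2; S1 reads c2=-31/16 → after 3×micro: -1; S2 reads c1=-1 → after 1×micro: 1/32 ⇒ (c0=2, c1=-1, c2=1/32)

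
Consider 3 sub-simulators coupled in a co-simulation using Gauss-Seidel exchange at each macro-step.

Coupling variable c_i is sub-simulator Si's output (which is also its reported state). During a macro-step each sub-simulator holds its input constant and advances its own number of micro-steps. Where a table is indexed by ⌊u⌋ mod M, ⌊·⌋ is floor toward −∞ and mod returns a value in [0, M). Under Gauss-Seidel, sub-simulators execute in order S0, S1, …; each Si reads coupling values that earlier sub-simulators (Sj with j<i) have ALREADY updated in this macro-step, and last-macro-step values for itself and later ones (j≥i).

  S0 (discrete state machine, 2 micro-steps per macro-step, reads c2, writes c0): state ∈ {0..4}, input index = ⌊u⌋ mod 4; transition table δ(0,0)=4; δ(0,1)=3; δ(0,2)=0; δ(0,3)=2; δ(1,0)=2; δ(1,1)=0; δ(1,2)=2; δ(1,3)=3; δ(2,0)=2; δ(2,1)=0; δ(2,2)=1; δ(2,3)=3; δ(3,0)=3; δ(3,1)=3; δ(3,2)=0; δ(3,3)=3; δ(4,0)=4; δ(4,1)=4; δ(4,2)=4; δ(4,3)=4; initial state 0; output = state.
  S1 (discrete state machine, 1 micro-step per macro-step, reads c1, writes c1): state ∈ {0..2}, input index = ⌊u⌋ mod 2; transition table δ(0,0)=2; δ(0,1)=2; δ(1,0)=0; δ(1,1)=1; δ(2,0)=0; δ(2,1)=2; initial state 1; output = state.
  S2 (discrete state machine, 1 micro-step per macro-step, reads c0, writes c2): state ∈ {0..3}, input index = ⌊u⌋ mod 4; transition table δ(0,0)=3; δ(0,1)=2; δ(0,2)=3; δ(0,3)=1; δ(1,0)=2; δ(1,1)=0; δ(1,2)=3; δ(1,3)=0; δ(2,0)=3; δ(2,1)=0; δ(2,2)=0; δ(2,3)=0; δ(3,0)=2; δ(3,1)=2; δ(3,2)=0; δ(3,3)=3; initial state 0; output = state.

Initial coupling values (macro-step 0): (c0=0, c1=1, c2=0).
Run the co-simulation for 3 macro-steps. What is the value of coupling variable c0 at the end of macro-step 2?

macro 1: S0 reads c2=0 → after 2×micro: 4; S1 reads c1=1 → after 1×micro: 1; S2 reads c0=4 → after 1×micro: 3 ⇒ (c0=4, c1=1, c2=3)
macro 2: S0 reads c2=3 → after 2×micro: 4; S1 reads c1=1 → after 1×micro: 1; S2 reads c0=4 → after 1×micro: 2 ⇒ (c0=4, c1=1, c2=2)
macro 3: S0 reads c2=2 → after 2×micro: 4; S1 reads c1=1 → after 1×micro: 1; S2 reads c0=4 → after 1×micro: 3 ⇒ (c0=4, c1=1, c2=3)

c0 at macro-step 2 = 4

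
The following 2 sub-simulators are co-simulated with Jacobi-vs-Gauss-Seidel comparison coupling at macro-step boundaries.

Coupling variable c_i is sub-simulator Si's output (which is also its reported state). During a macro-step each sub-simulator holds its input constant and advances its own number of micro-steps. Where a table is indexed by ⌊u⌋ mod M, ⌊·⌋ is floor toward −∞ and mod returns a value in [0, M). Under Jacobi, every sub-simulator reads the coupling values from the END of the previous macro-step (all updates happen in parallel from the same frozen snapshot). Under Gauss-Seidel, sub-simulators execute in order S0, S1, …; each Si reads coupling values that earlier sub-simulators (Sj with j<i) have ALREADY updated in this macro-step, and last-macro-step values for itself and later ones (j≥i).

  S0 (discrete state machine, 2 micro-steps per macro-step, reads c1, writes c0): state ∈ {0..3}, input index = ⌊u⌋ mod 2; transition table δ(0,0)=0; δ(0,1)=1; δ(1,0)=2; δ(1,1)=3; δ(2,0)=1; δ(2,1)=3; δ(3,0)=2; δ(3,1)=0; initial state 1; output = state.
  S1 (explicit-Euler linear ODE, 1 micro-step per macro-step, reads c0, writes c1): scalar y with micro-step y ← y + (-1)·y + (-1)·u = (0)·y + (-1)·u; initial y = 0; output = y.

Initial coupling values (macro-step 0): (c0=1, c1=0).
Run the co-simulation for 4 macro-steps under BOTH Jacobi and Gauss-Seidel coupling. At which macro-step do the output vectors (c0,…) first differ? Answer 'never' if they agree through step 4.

first divergence at macro-step: 2

[Jacobi] macro 1: S0 reads c1=0 → after 2×micro: 1; S1 reads c0=1 → after 1×micro: -1 ⇒ (c0=1, c1=-1)
[Jacobi] macro 2: S0 reads c1=-1 → after 2×micro: 0; S1 reads c0=1 → after 1×micro: -1 ⇒ (c0=0, c1=-1)
[Jacobi] macro 3: S0 reads c1=-1 → after 2×micro: 3; S1 reads c0=0 → after 1×micro: 0 ⇒ (c0=3, c1=0)
[Jacobi] macro 4: S0 reads c1=0 → after 2×micro: 1; S1 reads c0=3 → after 1×micro: -3 ⇒ (c0=1, c1=-3)
[Gauss-Seidel] macro 1: S0 reads c1=0 → after 2×micro: 1; S1 reads c0=1 → after 1×micro: -1 ⇒ (c0=1, c1=-1)
[Gauss-Seidel] macro 2: S0 reads c1=-1 → after 2×micro: 0; S1 reads c0=0 → after 1×micro: 0 ⇒ (c0=0, c1=0)
[Gauss-Seidel] macro 3: S0 reads c1=0 → after 2×micro: 0; S1 reads c0=0 → after 1×micro: 0 ⇒ (c0=0, c1=0)
[Gauss-Seidel] macro 4: S0 reads c1=0 → after 2×micro: 0; S1 reads c0=0 → after 1×micro: 0 ⇒ (c0=0, c1=0)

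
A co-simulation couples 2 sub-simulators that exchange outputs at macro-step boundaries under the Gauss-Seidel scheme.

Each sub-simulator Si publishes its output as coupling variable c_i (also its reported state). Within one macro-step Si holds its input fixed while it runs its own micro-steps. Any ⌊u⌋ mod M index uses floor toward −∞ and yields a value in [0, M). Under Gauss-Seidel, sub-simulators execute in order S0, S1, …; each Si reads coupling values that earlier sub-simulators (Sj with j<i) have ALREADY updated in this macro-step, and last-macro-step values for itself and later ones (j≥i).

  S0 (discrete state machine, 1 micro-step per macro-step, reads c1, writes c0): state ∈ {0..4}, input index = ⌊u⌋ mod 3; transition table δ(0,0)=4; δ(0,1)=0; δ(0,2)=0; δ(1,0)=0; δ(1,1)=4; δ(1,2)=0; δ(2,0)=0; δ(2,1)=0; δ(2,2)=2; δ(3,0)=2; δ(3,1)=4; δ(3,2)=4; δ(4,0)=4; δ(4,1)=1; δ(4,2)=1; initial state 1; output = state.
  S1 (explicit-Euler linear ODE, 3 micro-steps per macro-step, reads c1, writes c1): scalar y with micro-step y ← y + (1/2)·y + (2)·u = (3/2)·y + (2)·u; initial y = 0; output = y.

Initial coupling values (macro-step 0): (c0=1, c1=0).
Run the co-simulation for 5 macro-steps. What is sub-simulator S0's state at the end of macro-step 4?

macro 1: S0 reads c1=0 → after 1×micro: 0; S1 reads c1=0 → after 3×micro: 0 ⇒ (c0=0, c1=0)
macro 2: S0 reads c1=0 → after 1×micro: 4; S1 reads c1=0 → after 3×micro: 0 ⇒ (c0=4, c1=0)
macro 3: S0 reads c1=0 → after 1×micro: 4; S1 reads c1=0 → after 3×micro: 0 ⇒ (c0=4, c1=0)
macro 4: S0 reads c1=0 → after 1×micro: 4; S1 reads c1=0 → after 3×micro: 0 ⇒ (c0=4, c1=0)
macro 5: S0 reads c1=0 → after 1×micro: 4; S1 reads c1=0 → after 3×micro: 0 ⇒ (c0=4, c1=0)

S0 state at macro-step 4 = 4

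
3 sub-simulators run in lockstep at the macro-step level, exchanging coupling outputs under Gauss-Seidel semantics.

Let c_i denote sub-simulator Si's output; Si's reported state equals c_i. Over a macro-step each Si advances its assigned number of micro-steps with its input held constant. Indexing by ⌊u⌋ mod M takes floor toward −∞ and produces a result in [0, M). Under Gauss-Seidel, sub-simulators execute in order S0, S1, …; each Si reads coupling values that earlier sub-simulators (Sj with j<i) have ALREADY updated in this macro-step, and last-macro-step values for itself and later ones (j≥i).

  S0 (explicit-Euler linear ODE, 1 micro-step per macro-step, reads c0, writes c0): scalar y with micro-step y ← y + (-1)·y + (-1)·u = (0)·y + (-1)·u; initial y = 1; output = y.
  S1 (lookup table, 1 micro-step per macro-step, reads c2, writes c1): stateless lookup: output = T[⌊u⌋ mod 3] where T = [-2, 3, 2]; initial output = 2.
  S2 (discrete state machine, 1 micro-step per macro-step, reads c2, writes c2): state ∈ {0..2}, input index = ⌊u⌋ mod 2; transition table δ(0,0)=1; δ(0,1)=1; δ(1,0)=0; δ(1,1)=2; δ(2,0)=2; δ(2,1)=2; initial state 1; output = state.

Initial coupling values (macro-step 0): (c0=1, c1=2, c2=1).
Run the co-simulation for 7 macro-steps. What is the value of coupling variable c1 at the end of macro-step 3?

c1 at macro-step 3 = 2

macro 1: S0 reads c0=1 → after 1×micro: -1; S1 reads c2=1 → after 1×micro: 3; S2 reads c2=1 → after 1×micro: 2 ⇒ (c0=-1, c1=3, c2=2)
macro 2: S0 reads c0=-1 → after 1×micro: 1; S1 reads c2=2 → after 1×micro: 2; S2 reads c2=2 → after 1×micro: 2 ⇒ (c0=1, c1=2, c2=2)
macro 3: S0 reads c0=1 → after 1×micro: -1; S1 reads c2=2 → after 1×micro: 2; S2 reads c2=2 → after 1×micro: 2 ⇒ (c0=-1, c1=2, c2=2)
macro 4: S0 reads c0=-1 → after 1×micro: 1; S1 reads c2=2 → after 1×micro: 2; S2 reads c2=2 → after 1×micro: 2 ⇒ (c0=1, c1=2, c2=2)
macro 5: S0 reads c0=1 → after 1×micro: -1; S1 reads c2=2 → after 1×micro: 2; S2 reads c2=2 → after 1×micro: 2 ⇒ (c0=-1, c1=2, c2=2)
macro 6: S0 reads c0=-1 → after 1×micro: 1; S1 reads c2=2 → after 1×micro: 2; S2 reads c2=2 → after 1×micro: 2 ⇒ (c0=1, c1=2, c2=2)
macro 7: S0 reads c0=1 → after 1×micro: -1; S1 reads c2=2 → after 1×micro: 2; S2 reads c2=2 → after 1×micro: 2 ⇒ (c0=-1, c1=2, c2=2)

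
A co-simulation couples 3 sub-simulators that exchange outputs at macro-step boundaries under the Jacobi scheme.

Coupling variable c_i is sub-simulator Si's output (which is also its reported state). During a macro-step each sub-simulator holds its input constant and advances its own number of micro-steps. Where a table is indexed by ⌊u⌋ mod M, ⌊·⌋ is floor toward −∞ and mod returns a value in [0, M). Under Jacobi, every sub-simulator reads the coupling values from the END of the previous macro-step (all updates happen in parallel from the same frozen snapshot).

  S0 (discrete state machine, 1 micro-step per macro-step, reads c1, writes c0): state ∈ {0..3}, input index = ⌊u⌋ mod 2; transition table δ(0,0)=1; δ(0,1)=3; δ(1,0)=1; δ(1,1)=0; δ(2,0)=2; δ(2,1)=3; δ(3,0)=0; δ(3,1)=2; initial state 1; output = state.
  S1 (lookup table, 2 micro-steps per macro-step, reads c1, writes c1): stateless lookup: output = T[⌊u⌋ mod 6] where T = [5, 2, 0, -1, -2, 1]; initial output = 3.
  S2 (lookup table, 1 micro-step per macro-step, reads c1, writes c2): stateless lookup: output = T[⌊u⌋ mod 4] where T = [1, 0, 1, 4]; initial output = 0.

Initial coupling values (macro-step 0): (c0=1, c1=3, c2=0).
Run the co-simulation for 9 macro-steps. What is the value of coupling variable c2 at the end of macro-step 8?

c2 at macro-step 8 = 1

macro 1: S0 reads c1=3 → after 1×micro: 0; S1 reads c1=3 → after 2×micro: -1; S2 reads c1=3 → after 1×micro: 4 ⇒ (c0=0, c1=-1, c2=4)
macro 2: S0 reads c1=-1 → after 1×micro: 3; S1 reads c1=-1 → after 2×micro: 1; S2 reads c1=-1 → after 1×micro: 4 ⇒ (c0=3, c1=1, c2=4)
macro 3: S0 reads c1=1 → after 1×micro: 2; S1 reads c1=1 → after 2×micro: 2; S2 reads c1=1 → after 1×micro: 0 ⇒ (c0=2, c1=2, c2=0)
macro 4: S0 reads c1=2 → after 1×micro: 2; S1 reads c1=2 → after 2×micro: 0; S2 reads c1=2 → after 1×micro: 1 ⇒ (c0=2, c1=0, c2=1)
macro 5: S0 reads c1=0 → after 1×micro: 2; S1 reads c1=0 → after 2×micro: 5; S2 reads c1=0 → after 1×micro: 1 ⇒ (c0=2, c1=5, c2=1)
macro 6: S0 reads c1=5 → after 1×micro: 3; S1 reads c1=5 → after 2×micro: 1; S2 reads c1=5 → after 1×micro: 0 ⇒ (c0=3, c1=1, c2=0)
macro 7: S0 reads c1=1 → after 1×micro: 2; S1 reads c1=1 → after 2×micro: 2; S2 reads c1=1 → after 1×micro: 0 ⇒ (c0=2, c1=2, c2=0)
macro 8: S0 reads c1=2 → after 1×micro: 2; S1 reads c1=2 → after 2×micro: 0; S2 reads c1=2 → after 1×micro: 1 ⇒ (c0=2, c1=0, c2=1)
macro 9: S0 reads c1=0 → after 1×micro: 2; S1 reads c1=0 → after 2×micro: 5; S2 reads c1=0 → after 1×micro: 1 ⇒ (c0=2, c1=5, c2=1)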